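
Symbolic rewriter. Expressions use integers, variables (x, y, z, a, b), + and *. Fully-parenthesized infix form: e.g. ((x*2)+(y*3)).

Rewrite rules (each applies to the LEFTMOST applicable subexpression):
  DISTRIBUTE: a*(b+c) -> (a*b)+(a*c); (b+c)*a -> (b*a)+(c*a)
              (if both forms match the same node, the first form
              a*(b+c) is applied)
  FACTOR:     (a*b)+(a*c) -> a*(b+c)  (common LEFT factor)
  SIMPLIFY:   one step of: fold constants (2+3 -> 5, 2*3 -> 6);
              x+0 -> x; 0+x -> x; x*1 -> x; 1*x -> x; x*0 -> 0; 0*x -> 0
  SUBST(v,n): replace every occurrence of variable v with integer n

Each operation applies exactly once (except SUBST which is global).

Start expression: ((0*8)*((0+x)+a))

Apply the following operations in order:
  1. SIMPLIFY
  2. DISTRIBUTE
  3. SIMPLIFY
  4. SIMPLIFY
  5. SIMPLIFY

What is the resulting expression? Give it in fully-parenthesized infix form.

Answer: 0

Derivation:
Start: ((0*8)*((0+x)+a))
Apply SIMPLIFY at L (target: (0*8)): ((0*8)*((0+x)+a)) -> (0*((0+x)+a))
Apply DISTRIBUTE at root (target: (0*((0+x)+a))): (0*((0+x)+a)) -> ((0*(0+x))+(0*a))
Apply SIMPLIFY at L (target: (0*(0+x))): ((0*(0+x))+(0*a)) -> (0+(0*a))
Apply SIMPLIFY at root (target: (0+(0*a))): (0+(0*a)) -> (0*a)
Apply SIMPLIFY at root (target: (0*a)): (0*a) -> 0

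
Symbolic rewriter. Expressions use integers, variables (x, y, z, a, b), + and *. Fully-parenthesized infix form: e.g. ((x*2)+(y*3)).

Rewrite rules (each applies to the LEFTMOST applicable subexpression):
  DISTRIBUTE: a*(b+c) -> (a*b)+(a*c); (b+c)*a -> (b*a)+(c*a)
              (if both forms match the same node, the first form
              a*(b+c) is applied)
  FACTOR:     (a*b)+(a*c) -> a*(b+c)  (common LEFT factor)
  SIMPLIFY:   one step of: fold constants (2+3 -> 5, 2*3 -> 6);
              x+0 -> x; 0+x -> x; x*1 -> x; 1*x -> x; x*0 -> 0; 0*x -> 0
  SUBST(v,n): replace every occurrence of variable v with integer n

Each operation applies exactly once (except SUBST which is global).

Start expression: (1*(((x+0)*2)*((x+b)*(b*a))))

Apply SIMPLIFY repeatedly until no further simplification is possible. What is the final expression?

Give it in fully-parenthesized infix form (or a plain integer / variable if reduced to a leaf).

Answer: ((x*2)*((x+b)*(b*a)))

Derivation:
Start: (1*(((x+0)*2)*((x+b)*(b*a))))
Step 1: at root: (1*(((x+0)*2)*((x+b)*(b*a)))) -> (((x+0)*2)*((x+b)*(b*a))); overall: (1*(((x+0)*2)*((x+b)*(b*a)))) -> (((x+0)*2)*((x+b)*(b*a)))
Step 2: at LL: (x+0) -> x; overall: (((x+0)*2)*((x+b)*(b*a))) -> ((x*2)*((x+b)*(b*a)))
Fixed point: ((x*2)*((x+b)*(b*a)))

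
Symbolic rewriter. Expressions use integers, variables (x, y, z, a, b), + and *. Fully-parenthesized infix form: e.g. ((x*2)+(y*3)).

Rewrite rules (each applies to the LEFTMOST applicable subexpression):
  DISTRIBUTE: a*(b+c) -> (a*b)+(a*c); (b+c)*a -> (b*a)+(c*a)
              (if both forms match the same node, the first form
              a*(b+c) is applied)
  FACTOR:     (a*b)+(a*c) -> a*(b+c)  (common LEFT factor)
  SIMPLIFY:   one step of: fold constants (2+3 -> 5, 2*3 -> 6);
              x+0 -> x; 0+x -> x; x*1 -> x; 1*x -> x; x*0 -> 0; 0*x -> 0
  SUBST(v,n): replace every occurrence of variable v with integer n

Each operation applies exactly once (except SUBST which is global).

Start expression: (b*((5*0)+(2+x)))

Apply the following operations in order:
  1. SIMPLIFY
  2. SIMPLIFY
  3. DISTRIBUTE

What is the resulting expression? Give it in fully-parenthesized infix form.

Answer: ((b*2)+(b*x))

Derivation:
Start: (b*((5*0)+(2+x)))
Apply SIMPLIFY at RL (target: (5*0)): (b*((5*0)+(2+x))) -> (b*(0+(2+x)))
Apply SIMPLIFY at R (target: (0+(2+x))): (b*(0+(2+x))) -> (b*(2+x))
Apply DISTRIBUTE at root (target: (b*(2+x))): (b*(2+x)) -> ((b*2)+(b*x))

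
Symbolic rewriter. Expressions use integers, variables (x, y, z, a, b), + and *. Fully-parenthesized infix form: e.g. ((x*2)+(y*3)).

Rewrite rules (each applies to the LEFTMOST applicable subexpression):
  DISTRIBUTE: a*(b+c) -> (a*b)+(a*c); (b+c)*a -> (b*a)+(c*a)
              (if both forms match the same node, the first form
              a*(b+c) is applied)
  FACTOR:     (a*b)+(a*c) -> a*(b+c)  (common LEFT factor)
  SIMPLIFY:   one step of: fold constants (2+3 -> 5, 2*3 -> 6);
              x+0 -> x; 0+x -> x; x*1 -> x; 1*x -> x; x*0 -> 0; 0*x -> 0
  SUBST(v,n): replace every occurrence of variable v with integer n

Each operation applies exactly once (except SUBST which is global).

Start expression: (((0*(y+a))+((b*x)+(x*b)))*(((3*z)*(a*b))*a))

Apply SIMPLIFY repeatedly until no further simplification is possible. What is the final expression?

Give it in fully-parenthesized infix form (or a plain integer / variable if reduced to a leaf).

Answer: (((b*x)+(x*b))*(((3*z)*(a*b))*a))

Derivation:
Start: (((0*(y+a))+((b*x)+(x*b)))*(((3*z)*(a*b))*a))
Step 1: at LL: (0*(y+a)) -> 0; overall: (((0*(y+a))+((b*x)+(x*b)))*(((3*z)*(a*b))*a)) -> ((0+((b*x)+(x*b)))*(((3*z)*(a*b))*a))
Step 2: at L: (0+((b*x)+(x*b))) -> ((b*x)+(x*b)); overall: ((0+((b*x)+(x*b)))*(((3*z)*(a*b))*a)) -> (((b*x)+(x*b))*(((3*z)*(a*b))*a))
Fixed point: (((b*x)+(x*b))*(((3*z)*(a*b))*a))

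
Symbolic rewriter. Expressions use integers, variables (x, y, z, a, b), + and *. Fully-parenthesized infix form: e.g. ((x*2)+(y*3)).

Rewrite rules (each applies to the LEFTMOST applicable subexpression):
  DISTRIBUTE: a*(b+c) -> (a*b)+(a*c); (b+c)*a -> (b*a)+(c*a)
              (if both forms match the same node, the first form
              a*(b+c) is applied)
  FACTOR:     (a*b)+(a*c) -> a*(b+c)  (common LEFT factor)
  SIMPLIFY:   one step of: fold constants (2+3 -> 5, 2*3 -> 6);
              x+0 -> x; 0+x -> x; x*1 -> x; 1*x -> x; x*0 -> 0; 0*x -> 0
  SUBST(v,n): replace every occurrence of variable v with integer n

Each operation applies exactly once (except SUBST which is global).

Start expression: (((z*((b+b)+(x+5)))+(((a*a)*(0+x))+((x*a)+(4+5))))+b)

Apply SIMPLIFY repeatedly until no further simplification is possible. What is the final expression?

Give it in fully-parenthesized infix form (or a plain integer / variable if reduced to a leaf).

Start: (((z*((b+b)+(x+5)))+(((a*a)*(0+x))+((x*a)+(4+5))))+b)
Step 1: at LRLR: (0+x) -> x; overall: (((z*((b+b)+(x+5)))+(((a*a)*(0+x))+((x*a)+(4+5))))+b) -> (((z*((b+b)+(x+5)))+(((a*a)*x)+((x*a)+(4+5))))+b)
Step 2: at LRRR: (4+5) -> 9; overall: (((z*((b+b)+(x+5)))+(((a*a)*x)+((x*a)+(4+5))))+b) -> (((z*((b+b)+(x+5)))+(((a*a)*x)+((x*a)+9)))+b)
Fixed point: (((z*((b+b)+(x+5)))+(((a*a)*x)+((x*a)+9)))+b)

Answer: (((z*((b+b)+(x+5)))+(((a*a)*x)+((x*a)+9)))+b)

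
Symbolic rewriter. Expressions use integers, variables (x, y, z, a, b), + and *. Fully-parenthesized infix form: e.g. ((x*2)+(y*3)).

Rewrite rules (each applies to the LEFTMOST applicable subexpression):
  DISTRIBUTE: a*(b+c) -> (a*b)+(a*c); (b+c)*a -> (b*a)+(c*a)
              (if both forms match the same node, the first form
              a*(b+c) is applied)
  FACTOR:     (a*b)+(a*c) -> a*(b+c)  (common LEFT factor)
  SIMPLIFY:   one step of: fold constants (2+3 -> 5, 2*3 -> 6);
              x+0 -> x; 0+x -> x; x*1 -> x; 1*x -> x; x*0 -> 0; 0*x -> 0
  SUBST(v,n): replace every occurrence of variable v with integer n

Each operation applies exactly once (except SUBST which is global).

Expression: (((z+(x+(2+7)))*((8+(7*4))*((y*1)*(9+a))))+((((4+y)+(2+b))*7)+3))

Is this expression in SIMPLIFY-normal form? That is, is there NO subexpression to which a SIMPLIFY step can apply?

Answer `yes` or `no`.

Expression: (((z+(x+(2+7)))*((8+(7*4))*((y*1)*(9+a))))+((((4+y)+(2+b))*7)+3))
Scanning for simplifiable subexpressions (pre-order)...
  at root: (((z+(x+(2+7)))*((8+(7*4))*((y*1)*(9+a))))+((((4+y)+(2+b))*7)+3)) (not simplifiable)
  at L: ((z+(x+(2+7)))*((8+(7*4))*((y*1)*(9+a)))) (not simplifiable)
  at LL: (z+(x+(2+7))) (not simplifiable)
  at LLR: (x+(2+7)) (not simplifiable)
  at LLRR: (2+7) (SIMPLIFIABLE)
  at LR: ((8+(7*4))*((y*1)*(9+a))) (not simplifiable)
  at LRL: (8+(7*4)) (not simplifiable)
  at LRLR: (7*4) (SIMPLIFIABLE)
  at LRR: ((y*1)*(9+a)) (not simplifiable)
  at LRRL: (y*1) (SIMPLIFIABLE)
  at LRRR: (9+a) (not simplifiable)
  at R: ((((4+y)+(2+b))*7)+3) (not simplifiable)
  at RL: (((4+y)+(2+b))*7) (not simplifiable)
  at RLL: ((4+y)+(2+b)) (not simplifiable)
  at RLLL: (4+y) (not simplifiable)
  at RLLR: (2+b) (not simplifiable)
Found simplifiable subexpr at path LLRR: (2+7)
One SIMPLIFY step would give: (((z+(x+9))*((8+(7*4))*((y*1)*(9+a))))+((((4+y)+(2+b))*7)+3))
-> NOT in normal form.

Answer: no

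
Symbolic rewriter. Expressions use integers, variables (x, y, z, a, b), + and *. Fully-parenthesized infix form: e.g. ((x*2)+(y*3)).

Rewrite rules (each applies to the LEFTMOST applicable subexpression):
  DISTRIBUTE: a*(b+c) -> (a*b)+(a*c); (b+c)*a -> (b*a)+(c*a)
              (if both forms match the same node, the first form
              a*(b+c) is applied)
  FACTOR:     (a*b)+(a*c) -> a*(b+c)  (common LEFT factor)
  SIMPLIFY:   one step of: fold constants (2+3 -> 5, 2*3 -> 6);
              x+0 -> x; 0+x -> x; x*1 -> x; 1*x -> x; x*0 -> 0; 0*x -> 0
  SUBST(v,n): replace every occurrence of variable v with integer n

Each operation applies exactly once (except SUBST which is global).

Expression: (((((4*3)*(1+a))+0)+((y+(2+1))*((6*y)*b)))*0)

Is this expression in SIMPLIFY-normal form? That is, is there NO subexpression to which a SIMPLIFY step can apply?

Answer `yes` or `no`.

Expression: (((((4*3)*(1+a))+0)+((y+(2+1))*((6*y)*b)))*0)
Scanning for simplifiable subexpressions (pre-order)...
  at root: (((((4*3)*(1+a))+0)+((y+(2+1))*((6*y)*b)))*0) (SIMPLIFIABLE)
  at L: ((((4*3)*(1+a))+0)+((y+(2+1))*((6*y)*b))) (not simplifiable)
  at LL: (((4*3)*(1+a))+0) (SIMPLIFIABLE)
  at LLL: ((4*3)*(1+a)) (not simplifiable)
  at LLLL: (4*3) (SIMPLIFIABLE)
  at LLLR: (1+a) (not simplifiable)
  at LR: ((y+(2+1))*((6*y)*b)) (not simplifiable)
  at LRL: (y+(2+1)) (not simplifiable)
  at LRLR: (2+1) (SIMPLIFIABLE)
  at LRR: ((6*y)*b) (not simplifiable)
  at LRRL: (6*y) (not simplifiable)
Found simplifiable subexpr at path root: (((((4*3)*(1+a))+0)+((y+(2+1))*((6*y)*b)))*0)
One SIMPLIFY step would give: 0
-> NOT in normal form.

Answer: no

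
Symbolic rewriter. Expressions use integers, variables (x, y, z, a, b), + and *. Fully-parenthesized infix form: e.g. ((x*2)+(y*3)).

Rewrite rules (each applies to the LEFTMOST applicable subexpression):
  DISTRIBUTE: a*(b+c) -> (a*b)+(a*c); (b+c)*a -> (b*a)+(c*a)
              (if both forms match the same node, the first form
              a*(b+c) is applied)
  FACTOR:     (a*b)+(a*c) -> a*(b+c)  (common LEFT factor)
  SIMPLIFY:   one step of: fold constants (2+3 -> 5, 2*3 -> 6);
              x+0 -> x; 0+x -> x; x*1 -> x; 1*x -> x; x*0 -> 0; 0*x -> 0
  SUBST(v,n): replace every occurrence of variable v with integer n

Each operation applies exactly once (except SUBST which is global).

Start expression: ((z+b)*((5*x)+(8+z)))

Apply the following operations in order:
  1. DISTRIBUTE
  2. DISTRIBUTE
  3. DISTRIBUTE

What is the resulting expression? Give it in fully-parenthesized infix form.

Start: ((z+b)*((5*x)+(8+z)))
Apply DISTRIBUTE at root (target: ((z+b)*((5*x)+(8+z)))): ((z+b)*((5*x)+(8+z))) -> (((z+b)*(5*x))+((z+b)*(8+z)))
Apply DISTRIBUTE at L (target: ((z+b)*(5*x))): (((z+b)*(5*x))+((z+b)*(8+z))) -> (((z*(5*x))+(b*(5*x)))+((z+b)*(8+z)))
Apply DISTRIBUTE at R (target: ((z+b)*(8+z))): (((z*(5*x))+(b*(5*x)))+((z+b)*(8+z))) -> (((z*(5*x))+(b*(5*x)))+(((z+b)*8)+((z+b)*z)))

Answer: (((z*(5*x))+(b*(5*x)))+(((z+b)*8)+((z+b)*z)))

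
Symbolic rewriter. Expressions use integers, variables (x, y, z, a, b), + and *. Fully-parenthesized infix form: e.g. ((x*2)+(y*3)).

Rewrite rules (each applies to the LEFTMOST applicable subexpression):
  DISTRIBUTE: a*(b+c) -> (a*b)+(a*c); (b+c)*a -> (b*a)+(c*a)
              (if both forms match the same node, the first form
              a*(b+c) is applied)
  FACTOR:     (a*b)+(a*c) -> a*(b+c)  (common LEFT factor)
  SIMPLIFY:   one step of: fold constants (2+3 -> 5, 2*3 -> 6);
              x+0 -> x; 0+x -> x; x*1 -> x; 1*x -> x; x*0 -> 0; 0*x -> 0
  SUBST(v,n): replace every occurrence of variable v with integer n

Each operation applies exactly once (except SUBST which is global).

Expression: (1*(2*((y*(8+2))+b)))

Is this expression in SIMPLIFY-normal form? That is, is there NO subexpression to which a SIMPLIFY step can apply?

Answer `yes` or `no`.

Answer: no

Derivation:
Expression: (1*(2*((y*(8+2))+b)))
Scanning for simplifiable subexpressions (pre-order)...
  at root: (1*(2*((y*(8+2))+b))) (SIMPLIFIABLE)
  at R: (2*((y*(8+2))+b)) (not simplifiable)
  at RR: ((y*(8+2))+b) (not simplifiable)
  at RRL: (y*(8+2)) (not simplifiable)
  at RRLR: (8+2) (SIMPLIFIABLE)
Found simplifiable subexpr at path root: (1*(2*((y*(8+2))+b)))
One SIMPLIFY step would give: (2*((y*(8+2))+b))
-> NOT in normal form.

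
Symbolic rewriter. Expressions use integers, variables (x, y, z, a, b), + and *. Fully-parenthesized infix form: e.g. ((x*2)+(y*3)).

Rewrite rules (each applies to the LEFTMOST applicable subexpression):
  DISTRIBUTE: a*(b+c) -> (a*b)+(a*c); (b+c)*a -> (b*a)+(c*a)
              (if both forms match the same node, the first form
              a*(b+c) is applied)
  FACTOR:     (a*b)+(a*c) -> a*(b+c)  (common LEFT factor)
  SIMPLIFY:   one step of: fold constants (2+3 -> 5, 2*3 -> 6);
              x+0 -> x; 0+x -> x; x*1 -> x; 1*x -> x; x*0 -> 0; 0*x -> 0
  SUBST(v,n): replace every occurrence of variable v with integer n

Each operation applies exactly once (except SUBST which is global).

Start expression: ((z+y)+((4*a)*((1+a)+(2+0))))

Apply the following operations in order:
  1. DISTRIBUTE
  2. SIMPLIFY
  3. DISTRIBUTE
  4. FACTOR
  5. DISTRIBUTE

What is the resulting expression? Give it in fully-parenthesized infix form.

Answer: ((z+y)+((((4*a)*1)+((4*a)*a))+((4*a)*2)))

Derivation:
Start: ((z+y)+((4*a)*((1+a)+(2+0))))
Apply DISTRIBUTE at R (target: ((4*a)*((1+a)+(2+0)))): ((z+y)+((4*a)*((1+a)+(2+0)))) -> ((z+y)+(((4*a)*(1+a))+((4*a)*(2+0))))
Apply SIMPLIFY at RRR (target: (2+0)): ((z+y)+(((4*a)*(1+a))+((4*a)*(2+0)))) -> ((z+y)+(((4*a)*(1+a))+((4*a)*2)))
Apply DISTRIBUTE at RL (target: ((4*a)*(1+a))): ((z+y)+(((4*a)*(1+a))+((4*a)*2))) -> ((z+y)+((((4*a)*1)+((4*a)*a))+((4*a)*2)))
Apply FACTOR at RL (target: (((4*a)*1)+((4*a)*a))): ((z+y)+((((4*a)*1)+((4*a)*a))+((4*a)*2))) -> ((z+y)+(((4*a)*(1+a))+((4*a)*2)))
Apply DISTRIBUTE at RL (target: ((4*a)*(1+a))): ((z+y)+(((4*a)*(1+a))+((4*a)*2))) -> ((z+y)+((((4*a)*1)+((4*a)*a))+((4*a)*2)))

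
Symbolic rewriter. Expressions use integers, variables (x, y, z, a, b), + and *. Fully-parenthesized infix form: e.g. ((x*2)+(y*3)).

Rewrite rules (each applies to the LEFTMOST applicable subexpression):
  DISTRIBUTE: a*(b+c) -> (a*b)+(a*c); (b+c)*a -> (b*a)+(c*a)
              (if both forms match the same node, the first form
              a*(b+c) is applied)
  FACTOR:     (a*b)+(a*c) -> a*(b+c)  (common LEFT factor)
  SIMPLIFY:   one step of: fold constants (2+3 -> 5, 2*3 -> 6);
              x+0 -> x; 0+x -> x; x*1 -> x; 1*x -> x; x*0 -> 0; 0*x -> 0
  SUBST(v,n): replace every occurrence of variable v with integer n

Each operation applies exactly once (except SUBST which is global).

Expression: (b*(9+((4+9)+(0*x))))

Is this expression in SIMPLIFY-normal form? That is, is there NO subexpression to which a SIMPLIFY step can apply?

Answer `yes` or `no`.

Expression: (b*(9+((4+9)+(0*x))))
Scanning for simplifiable subexpressions (pre-order)...
  at root: (b*(9+((4+9)+(0*x)))) (not simplifiable)
  at R: (9+((4+9)+(0*x))) (not simplifiable)
  at RR: ((4+9)+(0*x)) (not simplifiable)
  at RRL: (4+9) (SIMPLIFIABLE)
  at RRR: (0*x) (SIMPLIFIABLE)
Found simplifiable subexpr at path RRL: (4+9)
One SIMPLIFY step would give: (b*(9+(13+(0*x))))
-> NOT in normal form.

Answer: no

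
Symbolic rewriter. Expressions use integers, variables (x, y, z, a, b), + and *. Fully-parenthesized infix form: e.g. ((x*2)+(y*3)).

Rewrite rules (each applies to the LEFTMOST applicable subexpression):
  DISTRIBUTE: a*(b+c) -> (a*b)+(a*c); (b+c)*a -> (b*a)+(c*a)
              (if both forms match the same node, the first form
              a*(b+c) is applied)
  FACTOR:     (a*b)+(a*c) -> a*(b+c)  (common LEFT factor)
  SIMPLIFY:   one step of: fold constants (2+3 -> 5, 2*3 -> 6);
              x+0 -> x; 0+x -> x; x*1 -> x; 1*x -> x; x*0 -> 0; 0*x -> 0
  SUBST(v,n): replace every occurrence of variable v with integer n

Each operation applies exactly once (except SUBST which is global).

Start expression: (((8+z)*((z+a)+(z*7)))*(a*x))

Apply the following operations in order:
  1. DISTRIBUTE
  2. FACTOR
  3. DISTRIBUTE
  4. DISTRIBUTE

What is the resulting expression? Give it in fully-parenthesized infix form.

Answer: ((((8+z)*(z+a))*(a*x))+(((8+z)*(z*7))*(a*x)))

Derivation:
Start: (((8+z)*((z+a)+(z*7)))*(a*x))
Apply DISTRIBUTE at L (target: ((8+z)*((z+a)+(z*7)))): (((8+z)*((z+a)+(z*7)))*(a*x)) -> ((((8+z)*(z+a))+((8+z)*(z*7)))*(a*x))
Apply FACTOR at L (target: (((8+z)*(z+a))+((8+z)*(z*7)))): ((((8+z)*(z+a))+((8+z)*(z*7)))*(a*x)) -> (((8+z)*((z+a)+(z*7)))*(a*x))
Apply DISTRIBUTE at L (target: ((8+z)*((z+a)+(z*7)))): (((8+z)*((z+a)+(z*7)))*(a*x)) -> ((((8+z)*(z+a))+((8+z)*(z*7)))*(a*x))
Apply DISTRIBUTE at root (target: ((((8+z)*(z+a))+((8+z)*(z*7)))*(a*x))): ((((8+z)*(z+a))+((8+z)*(z*7)))*(a*x)) -> ((((8+z)*(z+a))*(a*x))+(((8+z)*(z*7))*(a*x)))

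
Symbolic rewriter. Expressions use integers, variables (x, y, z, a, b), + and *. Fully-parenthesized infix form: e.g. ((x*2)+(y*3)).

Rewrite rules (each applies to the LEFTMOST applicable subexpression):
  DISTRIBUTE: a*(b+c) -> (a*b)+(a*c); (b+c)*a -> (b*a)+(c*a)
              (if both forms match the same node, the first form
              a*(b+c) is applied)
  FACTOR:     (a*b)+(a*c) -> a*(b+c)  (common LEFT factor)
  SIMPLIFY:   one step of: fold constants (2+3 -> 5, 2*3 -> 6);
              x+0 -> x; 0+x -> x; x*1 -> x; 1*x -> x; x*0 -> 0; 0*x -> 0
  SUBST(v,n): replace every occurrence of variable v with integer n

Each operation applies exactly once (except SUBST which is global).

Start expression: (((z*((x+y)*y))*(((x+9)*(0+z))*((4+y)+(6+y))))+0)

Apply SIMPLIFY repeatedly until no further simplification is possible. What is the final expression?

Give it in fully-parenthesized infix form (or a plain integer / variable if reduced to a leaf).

Start: (((z*((x+y)*y))*(((x+9)*(0+z))*((4+y)+(6+y))))+0)
Step 1: at root: (((z*((x+y)*y))*(((x+9)*(0+z))*((4+y)+(6+y))))+0) -> ((z*((x+y)*y))*(((x+9)*(0+z))*((4+y)+(6+y)))); overall: (((z*((x+y)*y))*(((x+9)*(0+z))*((4+y)+(6+y))))+0) -> ((z*((x+y)*y))*(((x+9)*(0+z))*((4+y)+(6+y))))
Step 2: at RLR: (0+z) -> z; overall: ((z*((x+y)*y))*(((x+9)*(0+z))*((4+y)+(6+y)))) -> ((z*((x+y)*y))*(((x+9)*z)*((4+y)+(6+y))))
Fixed point: ((z*((x+y)*y))*(((x+9)*z)*((4+y)+(6+y))))

Answer: ((z*((x+y)*y))*(((x+9)*z)*((4+y)+(6+y))))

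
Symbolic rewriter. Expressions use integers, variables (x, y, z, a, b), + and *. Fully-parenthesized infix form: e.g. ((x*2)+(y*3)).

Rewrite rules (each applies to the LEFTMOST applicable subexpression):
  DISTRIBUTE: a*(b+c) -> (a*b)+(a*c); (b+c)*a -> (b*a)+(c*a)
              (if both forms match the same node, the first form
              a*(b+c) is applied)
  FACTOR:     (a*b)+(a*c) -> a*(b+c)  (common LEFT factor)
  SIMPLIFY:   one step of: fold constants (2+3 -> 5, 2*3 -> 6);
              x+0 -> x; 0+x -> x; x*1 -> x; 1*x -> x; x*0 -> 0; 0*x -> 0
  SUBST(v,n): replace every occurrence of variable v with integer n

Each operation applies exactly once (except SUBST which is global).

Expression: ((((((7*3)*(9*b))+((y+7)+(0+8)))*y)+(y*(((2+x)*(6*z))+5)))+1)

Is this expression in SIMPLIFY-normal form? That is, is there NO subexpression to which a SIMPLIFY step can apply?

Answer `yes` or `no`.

Answer: no

Derivation:
Expression: ((((((7*3)*(9*b))+((y+7)+(0+8)))*y)+(y*(((2+x)*(6*z))+5)))+1)
Scanning for simplifiable subexpressions (pre-order)...
  at root: ((((((7*3)*(9*b))+((y+7)+(0+8)))*y)+(y*(((2+x)*(6*z))+5)))+1) (not simplifiable)
  at L: (((((7*3)*(9*b))+((y+7)+(0+8)))*y)+(y*(((2+x)*(6*z))+5))) (not simplifiable)
  at LL: ((((7*3)*(9*b))+((y+7)+(0+8)))*y) (not simplifiable)
  at LLL: (((7*3)*(9*b))+((y+7)+(0+8))) (not simplifiable)
  at LLLL: ((7*3)*(9*b)) (not simplifiable)
  at LLLLL: (7*3) (SIMPLIFIABLE)
  at LLLLR: (9*b) (not simplifiable)
  at LLLR: ((y+7)+(0+8)) (not simplifiable)
  at LLLRL: (y+7) (not simplifiable)
  at LLLRR: (0+8) (SIMPLIFIABLE)
  at LR: (y*(((2+x)*(6*z))+5)) (not simplifiable)
  at LRR: (((2+x)*(6*z))+5) (not simplifiable)
  at LRRL: ((2+x)*(6*z)) (not simplifiable)
  at LRRLL: (2+x) (not simplifiable)
  at LRRLR: (6*z) (not simplifiable)
Found simplifiable subexpr at path LLLLL: (7*3)
One SIMPLIFY step would give: (((((21*(9*b))+((y+7)+(0+8)))*y)+(y*(((2+x)*(6*z))+5)))+1)
-> NOT in normal form.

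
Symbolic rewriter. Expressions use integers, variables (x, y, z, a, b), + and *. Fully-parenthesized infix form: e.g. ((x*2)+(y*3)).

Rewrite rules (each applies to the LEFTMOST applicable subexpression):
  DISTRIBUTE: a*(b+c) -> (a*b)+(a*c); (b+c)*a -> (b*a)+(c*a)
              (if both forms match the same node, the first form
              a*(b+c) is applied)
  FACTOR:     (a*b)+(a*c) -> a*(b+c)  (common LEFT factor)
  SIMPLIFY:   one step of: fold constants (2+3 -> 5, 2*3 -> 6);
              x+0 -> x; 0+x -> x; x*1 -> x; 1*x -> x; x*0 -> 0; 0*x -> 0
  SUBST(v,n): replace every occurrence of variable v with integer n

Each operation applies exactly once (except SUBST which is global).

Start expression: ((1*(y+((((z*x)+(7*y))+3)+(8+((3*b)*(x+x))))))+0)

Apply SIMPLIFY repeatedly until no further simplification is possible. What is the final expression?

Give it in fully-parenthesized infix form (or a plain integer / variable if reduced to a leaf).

Start: ((1*(y+((((z*x)+(7*y))+3)+(8+((3*b)*(x+x))))))+0)
Step 1: at root: ((1*(y+((((z*x)+(7*y))+3)+(8+((3*b)*(x+x))))))+0) -> (1*(y+((((z*x)+(7*y))+3)+(8+((3*b)*(x+x)))))); overall: ((1*(y+((((z*x)+(7*y))+3)+(8+((3*b)*(x+x))))))+0) -> (1*(y+((((z*x)+(7*y))+3)+(8+((3*b)*(x+x))))))
Step 2: at root: (1*(y+((((z*x)+(7*y))+3)+(8+((3*b)*(x+x)))))) -> (y+((((z*x)+(7*y))+3)+(8+((3*b)*(x+x))))); overall: (1*(y+((((z*x)+(7*y))+3)+(8+((3*b)*(x+x)))))) -> (y+((((z*x)+(7*y))+3)+(8+((3*b)*(x+x)))))
Fixed point: (y+((((z*x)+(7*y))+3)+(8+((3*b)*(x+x)))))

Answer: (y+((((z*x)+(7*y))+3)+(8+((3*b)*(x+x)))))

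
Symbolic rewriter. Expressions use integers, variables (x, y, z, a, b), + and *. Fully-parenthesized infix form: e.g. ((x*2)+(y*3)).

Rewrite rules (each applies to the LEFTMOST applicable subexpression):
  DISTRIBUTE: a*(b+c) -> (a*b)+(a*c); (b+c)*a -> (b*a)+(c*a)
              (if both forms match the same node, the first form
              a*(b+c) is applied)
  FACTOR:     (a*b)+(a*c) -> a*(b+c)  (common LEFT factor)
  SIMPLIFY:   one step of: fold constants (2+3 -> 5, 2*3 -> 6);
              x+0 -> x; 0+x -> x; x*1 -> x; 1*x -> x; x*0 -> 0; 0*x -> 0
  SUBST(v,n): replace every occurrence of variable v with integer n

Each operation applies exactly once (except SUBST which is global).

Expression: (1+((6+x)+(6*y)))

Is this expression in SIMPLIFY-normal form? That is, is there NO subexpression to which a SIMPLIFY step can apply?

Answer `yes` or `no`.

Answer: yes

Derivation:
Expression: (1+((6+x)+(6*y)))
Scanning for simplifiable subexpressions (pre-order)...
  at root: (1+((6+x)+(6*y))) (not simplifiable)
  at R: ((6+x)+(6*y)) (not simplifiable)
  at RL: (6+x) (not simplifiable)
  at RR: (6*y) (not simplifiable)
Result: no simplifiable subexpression found -> normal form.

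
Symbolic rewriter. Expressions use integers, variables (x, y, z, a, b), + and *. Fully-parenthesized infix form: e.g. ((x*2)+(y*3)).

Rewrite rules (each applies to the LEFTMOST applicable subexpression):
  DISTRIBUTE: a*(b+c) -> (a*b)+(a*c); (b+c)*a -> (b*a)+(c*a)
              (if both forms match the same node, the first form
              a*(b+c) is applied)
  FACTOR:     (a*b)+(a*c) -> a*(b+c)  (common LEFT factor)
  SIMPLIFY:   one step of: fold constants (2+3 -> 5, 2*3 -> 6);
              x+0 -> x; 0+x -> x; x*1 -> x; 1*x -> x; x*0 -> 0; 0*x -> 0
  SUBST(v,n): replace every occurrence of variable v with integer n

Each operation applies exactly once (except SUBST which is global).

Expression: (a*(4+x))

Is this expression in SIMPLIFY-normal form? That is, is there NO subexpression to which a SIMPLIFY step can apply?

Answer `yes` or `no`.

Answer: yes

Derivation:
Expression: (a*(4+x))
Scanning for simplifiable subexpressions (pre-order)...
  at root: (a*(4+x)) (not simplifiable)
  at R: (4+x) (not simplifiable)
Result: no simplifiable subexpression found -> normal form.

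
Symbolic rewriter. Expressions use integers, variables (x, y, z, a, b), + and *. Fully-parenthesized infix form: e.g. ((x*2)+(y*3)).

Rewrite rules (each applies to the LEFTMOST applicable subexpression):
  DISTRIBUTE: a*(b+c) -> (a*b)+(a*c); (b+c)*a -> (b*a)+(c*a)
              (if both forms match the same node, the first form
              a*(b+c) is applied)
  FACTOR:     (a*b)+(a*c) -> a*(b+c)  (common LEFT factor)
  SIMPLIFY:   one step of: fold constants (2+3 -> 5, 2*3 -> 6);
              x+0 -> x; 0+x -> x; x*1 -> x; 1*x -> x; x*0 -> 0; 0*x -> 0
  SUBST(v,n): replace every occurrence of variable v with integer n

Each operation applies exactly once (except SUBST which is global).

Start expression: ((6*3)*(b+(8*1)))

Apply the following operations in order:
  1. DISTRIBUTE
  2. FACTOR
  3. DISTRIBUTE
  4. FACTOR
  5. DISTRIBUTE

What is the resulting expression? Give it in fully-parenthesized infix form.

Answer: (((6*3)*b)+((6*3)*(8*1)))

Derivation:
Start: ((6*3)*(b+(8*1)))
Apply DISTRIBUTE at root (target: ((6*3)*(b+(8*1)))): ((6*3)*(b+(8*1))) -> (((6*3)*b)+((6*3)*(8*1)))
Apply FACTOR at root (target: (((6*3)*b)+((6*3)*(8*1)))): (((6*3)*b)+((6*3)*(8*1))) -> ((6*3)*(b+(8*1)))
Apply DISTRIBUTE at root (target: ((6*3)*(b+(8*1)))): ((6*3)*(b+(8*1))) -> (((6*3)*b)+((6*3)*(8*1)))
Apply FACTOR at root (target: (((6*3)*b)+((6*3)*(8*1)))): (((6*3)*b)+((6*3)*(8*1))) -> ((6*3)*(b+(8*1)))
Apply DISTRIBUTE at root (target: ((6*3)*(b+(8*1)))): ((6*3)*(b+(8*1))) -> (((6*3)*b)+((6*3)*(8*1)))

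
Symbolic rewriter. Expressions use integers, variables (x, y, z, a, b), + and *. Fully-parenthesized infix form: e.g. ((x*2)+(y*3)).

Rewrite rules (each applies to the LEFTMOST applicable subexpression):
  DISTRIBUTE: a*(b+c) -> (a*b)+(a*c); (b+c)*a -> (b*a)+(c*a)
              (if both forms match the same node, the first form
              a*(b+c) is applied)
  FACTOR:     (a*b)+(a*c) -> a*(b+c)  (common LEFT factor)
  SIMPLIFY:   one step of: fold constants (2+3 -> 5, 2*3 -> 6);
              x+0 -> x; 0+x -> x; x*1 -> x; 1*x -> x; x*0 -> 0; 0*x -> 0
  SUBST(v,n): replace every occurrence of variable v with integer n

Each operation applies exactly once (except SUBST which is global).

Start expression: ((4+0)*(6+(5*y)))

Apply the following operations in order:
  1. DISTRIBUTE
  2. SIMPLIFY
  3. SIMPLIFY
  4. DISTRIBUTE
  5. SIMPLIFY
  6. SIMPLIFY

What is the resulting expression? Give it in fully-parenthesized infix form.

Answer: (24+(4*(5*y)))

Derivation:
Start: ((4+0)*(6+(5*y)))
Apply DISTRIBUTE at root (target: ((4+0)*(6+(5*y)))): ((4+0)*(6+(5*y))) -> (((4+0)*6)+((4+0)*(5*y)))
Apply SIMPLIFY at LL (target: (4+0)): (((4+0)*6)+((4+0)*(5*y))) -> ((4*6)+((4+0)*(5*y)))
Apply SIMPLIFY at L (target: (4*6)): ((4*6)+((4+0)*(5*y))) -> (24+((4+0)*(5*y)))
Apply DISTRIBUTE at R (target: ((4+0)*(5*y))): (24+((4+0)*(5*y))) -> (24+((4*(5*y))+(0*(5*y))))
Apply SIMPLIFY at RR (target: (0*(5*y))): (24+((4*(5*y))+(0*(5*y)))) -> (24+((4*(5*y))+0))
Apply SIMPLIFY at R (target: ((4*(5*y))+0)): (24+((4*(5*y))+0)) -> (24+(4*(5*y)))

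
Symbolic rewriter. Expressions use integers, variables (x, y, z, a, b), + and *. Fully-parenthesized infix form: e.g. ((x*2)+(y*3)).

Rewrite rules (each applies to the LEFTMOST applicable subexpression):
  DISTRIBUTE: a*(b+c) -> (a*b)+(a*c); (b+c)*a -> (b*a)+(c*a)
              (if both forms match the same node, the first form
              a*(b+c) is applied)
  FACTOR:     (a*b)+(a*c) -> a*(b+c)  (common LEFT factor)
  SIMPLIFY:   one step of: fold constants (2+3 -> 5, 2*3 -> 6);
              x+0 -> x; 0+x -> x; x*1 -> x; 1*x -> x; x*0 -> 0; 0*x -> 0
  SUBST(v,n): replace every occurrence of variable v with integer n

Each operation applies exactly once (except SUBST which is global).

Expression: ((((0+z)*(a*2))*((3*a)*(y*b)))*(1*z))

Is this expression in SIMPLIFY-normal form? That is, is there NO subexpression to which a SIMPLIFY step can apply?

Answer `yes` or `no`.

Expression: ((((0+z)*(a*2))*((3*a)*(y*b)))*(1*z))
Scanning for simplifiable subexpressions (pre-order)...
  at root: ((((0+z)*(a*2))*((3*a)*(y*b)))*(1*z)) (not simplifiable)
  at L: (((0+z)*(a*2))*((3*a)*(y*b))) (not simplifiable)
  at LL: ((0+z)*(a*2)) (not simplifiable)
  at LLL: (0+z) (SIMPLIFIABLE)
  at LLR: (a*2) (not simplifiable)
  at LR: ((3*a)*(y*b)) (not simplifiable)
  at LRL: (3*a) (not simplifiable)
  at LRR: (y*b) (not simplifiable)
  at R: (1*z) (SIMPLIFIABLE)
Found simplifiable subexpr at path LLL: (0+z)
One SIMPLIFY step would give: (((z*(a*2))*((3*a)*(y*b)))*(1*z))
-> NOT in normal form.

Answer: no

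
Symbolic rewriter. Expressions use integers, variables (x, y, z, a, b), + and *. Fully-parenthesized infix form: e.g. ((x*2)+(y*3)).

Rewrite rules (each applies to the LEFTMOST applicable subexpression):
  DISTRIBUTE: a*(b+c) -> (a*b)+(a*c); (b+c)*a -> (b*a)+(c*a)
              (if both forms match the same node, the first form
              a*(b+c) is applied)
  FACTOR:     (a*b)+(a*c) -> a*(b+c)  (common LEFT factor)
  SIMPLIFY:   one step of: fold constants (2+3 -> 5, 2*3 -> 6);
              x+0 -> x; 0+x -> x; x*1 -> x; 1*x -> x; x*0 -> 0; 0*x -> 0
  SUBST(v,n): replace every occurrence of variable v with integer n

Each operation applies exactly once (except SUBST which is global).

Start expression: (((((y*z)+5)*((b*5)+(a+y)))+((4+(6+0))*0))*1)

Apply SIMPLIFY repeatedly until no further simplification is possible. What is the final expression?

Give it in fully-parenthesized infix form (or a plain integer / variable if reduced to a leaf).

Start: (((((y*z)+5)*((b*5)+(a+y)))+((4+(6+0))*0))*1)
Step 1: at root: (((((y*z)+5)*((b*5)+(a+y)))+((4+(6+0))*0))*1) -> ((((y*z)+5)*((b*5)+(a+y)))+((4+(6+0))*0)); overall: (((((y*z)+5)*((b*5)+(a+y)))+((4+(6+0))*0))*1) -> ((((y*z)+5)*((b*5)+(a+y)))+((4+(6+0))*0))
Step 2: at R: ((4+(6+0))*0) -> 0; overall: ((((y*z)+5)*((b*5)+(a+y)))+((4+(6+0))*0)) -> ((((y*z)+5)*((b*5)+(a+y)))+0)
Step 3: at root: ((((y*z)+5)*((b*5)+(a+y)))+0) -> (((y*z)+5)*((b*5)+(a+y))); overall: ((((y*z)+5)*((b*5)+(a+y)))+0) -> (((y*z)+5)*((b*5)+(a+y)))
Fixed point: (((y*z)+5)*((b*5)+(a+y)))

Answer: (((y*z)+5)*((b*5)+(a+y)))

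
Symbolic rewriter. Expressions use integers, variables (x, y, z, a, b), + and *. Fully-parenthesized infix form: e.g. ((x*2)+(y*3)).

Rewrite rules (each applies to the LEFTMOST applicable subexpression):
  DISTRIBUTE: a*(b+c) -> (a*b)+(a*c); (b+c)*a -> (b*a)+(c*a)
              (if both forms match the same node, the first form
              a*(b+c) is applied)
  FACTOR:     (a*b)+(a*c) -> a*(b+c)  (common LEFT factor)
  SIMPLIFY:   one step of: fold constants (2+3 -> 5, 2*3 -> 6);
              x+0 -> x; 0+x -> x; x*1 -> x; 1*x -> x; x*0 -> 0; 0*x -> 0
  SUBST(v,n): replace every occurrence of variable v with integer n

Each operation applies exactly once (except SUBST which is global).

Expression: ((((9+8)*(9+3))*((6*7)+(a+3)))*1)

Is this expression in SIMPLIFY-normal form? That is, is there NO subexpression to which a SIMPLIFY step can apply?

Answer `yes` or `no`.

Answer: no

Derivation:
Expression: ((((9+8)*(9+3))*((6*7)+(a+3)))*1)
Scanning for simplifiable subexpressions (pre-order)...
  at root: ((((9+8)*(9+3))*((6*7)+(a+3)))*1) (SIMPLIFIABLE)
  at L: (((9+8)*(9+3))*((6*7)+(a+3))) (not simplifiable)
  at LL: ((9+8)*(9+3)) (not simplifiable)
  at LLL: (9+8) (SIMPLIFIABLE)
  at LLR: (9+3) (SIMPLIFIABLE)
  at LR: ((6*7)+(a+3)) (not simplifiable)
  at LRL: (6*7) (SIMPLIFIABLE)
  at LRR: (a+3) (not simplifiable)
Found simplifiable subexpr at path root: ((((9+8)*(9+3))*((6*7)+(a+3)))*1)
One SIMPLIFY step would give: (((9+8)*(9+3))*((6*7)+(a+3)))
-> NOT in normal form.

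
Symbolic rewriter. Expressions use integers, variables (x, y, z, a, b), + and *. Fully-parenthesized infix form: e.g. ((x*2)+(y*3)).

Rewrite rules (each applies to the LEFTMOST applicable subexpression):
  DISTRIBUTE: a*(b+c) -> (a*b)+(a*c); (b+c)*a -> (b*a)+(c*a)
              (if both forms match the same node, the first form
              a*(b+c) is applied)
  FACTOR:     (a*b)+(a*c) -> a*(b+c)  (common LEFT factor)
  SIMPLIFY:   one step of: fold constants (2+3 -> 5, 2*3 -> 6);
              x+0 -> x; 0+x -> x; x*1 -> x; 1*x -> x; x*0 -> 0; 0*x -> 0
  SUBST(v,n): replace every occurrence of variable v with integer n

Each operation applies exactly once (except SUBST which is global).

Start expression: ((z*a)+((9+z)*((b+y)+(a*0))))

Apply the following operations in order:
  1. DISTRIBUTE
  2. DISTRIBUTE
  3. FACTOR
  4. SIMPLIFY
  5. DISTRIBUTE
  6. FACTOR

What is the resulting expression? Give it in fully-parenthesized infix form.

Start: ((z*a)+((9+z)*((b+y)+(a*0))))
Apply DISTRIBUTE at R (target: ((9+z)*((b+y)+(a*0)))): ((z*a)+((9+z)*((b+y)+(a*0)))) -> ((z*a)+(((9+z)*(b+y))+((9+z)*(a*0))))
Apply DISTRIBUTE at RL (target: ((9+z)*(b+y))): ((z*a)+(((9+z)*(b+y))+((9+z)*(a*0)))) -> ((z*a)+((((9+z)*b)+((9+z)*y))+((9+z)*(a*0))))
Apply FACTOR at RL (target: (((9+z)*b)+((9+z)*y))): ((z*a)+((((9+z)*b)+((9+z)*y))+((9+z)*(a*0)))) -> ((z*a)+(((9+z)*(b+y))+((9+z)*(a*0))))
Apply SIMPLIFY at RRR (target: (a*0)): ((z*a)+(((9+z)*(b+y))+((9+z)*(a*0)))) -> ((z*a)+(((9+z)*(b+y))+((9+z)*0)))
Apply DISTRIBUTE at RL (target: ((9+z)*(b+y))): ((z*a)+(((9+z)*(b+y))+((9+z)*0))) -> ((z*a)+((((9+z)*b)+((9+z)*y))+((9+z)*0)))
Apply FACTOR at RL (target: (((9+z)*b)+((9+z)*y))): ((z*a)+((((9+z)*b)+((9+z)*y))+((9+z)*0))) -> ((z*a)+(((9+z)*(b+y))+((9+z)*0)))

Answer: ((z*a)+(((9+z)*(b+y))+((9+z)*0)))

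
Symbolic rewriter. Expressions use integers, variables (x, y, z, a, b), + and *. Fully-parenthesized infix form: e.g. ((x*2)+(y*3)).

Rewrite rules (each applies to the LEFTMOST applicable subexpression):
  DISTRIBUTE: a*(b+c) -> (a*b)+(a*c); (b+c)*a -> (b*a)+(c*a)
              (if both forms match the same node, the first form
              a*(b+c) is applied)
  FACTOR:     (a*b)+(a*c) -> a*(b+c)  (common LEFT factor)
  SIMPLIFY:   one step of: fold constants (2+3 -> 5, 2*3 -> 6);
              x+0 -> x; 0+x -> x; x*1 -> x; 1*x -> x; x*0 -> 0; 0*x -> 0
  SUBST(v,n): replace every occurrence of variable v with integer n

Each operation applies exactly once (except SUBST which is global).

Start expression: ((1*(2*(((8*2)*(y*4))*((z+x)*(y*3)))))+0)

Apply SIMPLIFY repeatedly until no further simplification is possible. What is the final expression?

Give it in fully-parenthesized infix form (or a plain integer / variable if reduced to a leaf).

Start: ((1*(2*(((8*2)*(y*4))*((z+x)*(y*3)))))+0)
Step 1: at root: ((1*(2*(((8*2)*(y*4))*((z+x)*(y*3)))))+0) -> (1*(2*(((8*2)*(y*4))*((z+x)*(y*3))))); overall: ((1*(2*(((8*2)*(y*4))*((z+x)*(y*3)))))+0) -> (1*(2*(((8*2)*(y*4))*((z+x)*(y*3)))))
Step 2: at root: (1*(2*(((8*2)*(y*4))*((z+x)*(y*3))))) -> (2*(((8*2)*(y*4))*((z+x)*(y*3)))); overall: (1*(2*(((8*2)*(y*4))*((z+x)*(y*3))))) -> (2*(((8*2)*(y*4))*((z+x)*(y*3))))
Step 3: at RLL: (8*2) -> 16; overall: (2*(((8*2)*(y*4))*((z+x)*(y*3)))) -> (2*((16*(y*4))*((z+x)*(y*3))))
Fixed point: (2*((16*(y*4))*((z+x)*(y*3))))

Answer: (2*((16*(y*4))*((z+x)*(y*3))))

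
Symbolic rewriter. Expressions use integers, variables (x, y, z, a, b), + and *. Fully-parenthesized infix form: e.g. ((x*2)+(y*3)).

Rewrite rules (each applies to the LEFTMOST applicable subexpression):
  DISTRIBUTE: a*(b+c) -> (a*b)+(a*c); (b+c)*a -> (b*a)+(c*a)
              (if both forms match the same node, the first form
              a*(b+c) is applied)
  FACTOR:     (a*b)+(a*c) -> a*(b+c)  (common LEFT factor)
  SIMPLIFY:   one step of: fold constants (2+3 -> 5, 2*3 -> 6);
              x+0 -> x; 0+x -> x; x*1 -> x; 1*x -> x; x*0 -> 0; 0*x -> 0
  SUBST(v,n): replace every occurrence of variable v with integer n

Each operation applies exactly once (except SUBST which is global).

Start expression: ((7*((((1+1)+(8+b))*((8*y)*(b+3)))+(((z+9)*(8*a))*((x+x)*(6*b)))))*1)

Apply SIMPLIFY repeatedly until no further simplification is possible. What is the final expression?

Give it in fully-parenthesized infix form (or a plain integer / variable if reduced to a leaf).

Start: ((7*((((1+1)+(8+b))*((8*y)*(b+3)))+(((z+9)*(8*a))*((x+x)*(6*b)))))*1)
Step 1: at root: ((7*((((1+1)+(8+b))*((8*y)*(b+3)))+(((z+9)*(8*a))*((x+x)*(6*b)))))*1) -> (7*((((1+1)+(8+b))*((8*y)*(b+3)))+(((z+9)*(8*a))*((x+x)*(6*b))))); overall: ((7*((((1+1)+(8+b))*((8*y)*(b+3)))+(((z+9)*(8*a))*((x+x)*(6*b)))))*1) -> (7*((((1+1)+(8+b))*((8*y)*(b+3)))+(((z+9)*(8*a))*((x+x)*(6*b)))))
Step 2: at RLLL: (1+1) -> 2; overall: (7*((((1+1)+(8+b))*((8*y)*(b+3)))+(((z+9)*(8*a))*((x+x)*(6*b))))) -> (7*(((2+(8+b))*((8*y)*(b+3)))+(((z+9)*(8*a))*((x+x)*(6*b)))))
Fixed point: (7*(((2+(8+b))*((8*y)*(b+3)))+(((z+9)*(8*a))*((x+x)*(6*b)))))

Answer: (7*(((2+(8+b))*((8*y)*(b+3)))+(((z+9)*(8*a))*((x+x)*(6*b)))))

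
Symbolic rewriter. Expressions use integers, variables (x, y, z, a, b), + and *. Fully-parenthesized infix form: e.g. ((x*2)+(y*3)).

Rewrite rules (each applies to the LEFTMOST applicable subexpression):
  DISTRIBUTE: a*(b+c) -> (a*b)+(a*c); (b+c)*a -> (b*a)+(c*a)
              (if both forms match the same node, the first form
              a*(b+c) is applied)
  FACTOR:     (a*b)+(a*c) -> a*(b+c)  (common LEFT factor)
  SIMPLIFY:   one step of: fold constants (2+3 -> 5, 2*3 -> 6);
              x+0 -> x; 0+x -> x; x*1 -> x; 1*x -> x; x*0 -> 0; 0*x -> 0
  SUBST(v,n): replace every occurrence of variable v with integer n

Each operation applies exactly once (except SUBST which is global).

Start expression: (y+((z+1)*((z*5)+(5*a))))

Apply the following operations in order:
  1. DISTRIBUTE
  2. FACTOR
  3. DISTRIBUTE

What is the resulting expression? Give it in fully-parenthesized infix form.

Start: (y+((z+1)*((z*5)+(5*a))))
Apply DISTRIBUTE at R (target: ((z+1)*((z*5)+(5*a)))): (y+((z+1)*((z*5)+(5*a)))) -> (y+(((z+1)*(z*5))+((z+1)*(5*a))))
Apply FACTOR at R (target: (((z+1)*(z*5))+((z+1)*(5*a)))): (y+(((z+1)*(z*5))+((z+1)*(5*a)))) -> (y+((z+1)*((z*5)+(5*a))))
Apply DISTRIBUTE at R (target: ((z+1)*((z*5)+(5*a)))): (y+((z+1)*((z*5)+(5*a)))) -> (y+(((z+1)*(z*5))+((z+1)*(5*a))))

Answer: (y+(((z+1)*(z*5))+((z+1)*(5*a))))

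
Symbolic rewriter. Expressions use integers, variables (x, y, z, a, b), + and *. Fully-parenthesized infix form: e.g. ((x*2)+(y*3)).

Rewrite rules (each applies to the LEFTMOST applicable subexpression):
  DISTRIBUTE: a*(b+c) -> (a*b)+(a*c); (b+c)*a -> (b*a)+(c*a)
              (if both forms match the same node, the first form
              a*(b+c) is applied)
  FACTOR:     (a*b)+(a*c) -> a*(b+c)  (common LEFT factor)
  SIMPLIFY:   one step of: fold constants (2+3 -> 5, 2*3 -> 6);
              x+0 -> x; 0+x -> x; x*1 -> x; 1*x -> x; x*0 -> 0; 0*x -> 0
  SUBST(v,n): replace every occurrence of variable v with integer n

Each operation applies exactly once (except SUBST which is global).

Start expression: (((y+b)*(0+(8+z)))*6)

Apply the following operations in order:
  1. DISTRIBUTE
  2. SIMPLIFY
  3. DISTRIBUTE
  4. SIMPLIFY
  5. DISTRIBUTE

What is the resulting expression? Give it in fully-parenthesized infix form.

Answer: (0+((((y+b)*8)+((y+b)*z))*6))

Derivation:
Start: (((y+b)*(0+(8+z)))*6)
Apply DISTRIBUTE at L (target: ((y+b)*(0+(8+z)))): (((y+b)*(0+(8+z)))*6) -> ((((y+b)*0)+((y+b)*(8+z)))*6)
Apply SIMPLIFY at LL (target: ((y+b)*0)): ((((y+b)*0)+((y+b)*(8+z)))*6) -> ((0+((y+b)*(8+z)))*6)
Apply DISTRIBUTE at root (target: ((0+((y+b)*(8+z)))*6)): ((0+((y+b)*(8+z)))*6) -> ((0*6)+(((y+b)*(8+z))*6))
Apply SIMPLIFY at L (target: (0*6)): ((0*6)+(((y+b)*(8+z))*6)) -> (0+(((y+b)*(8+z))*6))
Apply DISTRIBUTE at RL (target: ((y+b)*(8+z))): (0+(((y+b)*(8+z))*6)) -> (0+((((y+b)*8)+((y+b)*z))*6))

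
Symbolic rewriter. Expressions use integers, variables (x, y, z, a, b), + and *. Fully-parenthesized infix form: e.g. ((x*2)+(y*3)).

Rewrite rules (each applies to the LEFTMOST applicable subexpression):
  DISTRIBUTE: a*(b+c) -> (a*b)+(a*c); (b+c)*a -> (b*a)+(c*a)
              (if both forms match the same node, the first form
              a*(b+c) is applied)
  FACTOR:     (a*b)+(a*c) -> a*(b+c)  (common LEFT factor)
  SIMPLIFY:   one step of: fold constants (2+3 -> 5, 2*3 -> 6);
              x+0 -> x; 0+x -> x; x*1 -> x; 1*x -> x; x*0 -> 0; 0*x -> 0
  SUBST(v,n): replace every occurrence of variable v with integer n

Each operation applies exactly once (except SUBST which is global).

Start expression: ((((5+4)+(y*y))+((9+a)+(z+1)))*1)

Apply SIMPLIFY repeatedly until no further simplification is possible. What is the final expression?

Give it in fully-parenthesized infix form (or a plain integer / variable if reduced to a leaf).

Answer: ((9+(y*y))+((9+a)+(z+1)))

Derivation:
Start: ((((5+4)+(y*y))+((9+a)+(z+1)))*1)
Step 1: at root: ((((5+4)+(y*y))+((9+a)+(z+1)))*1) -> (((5+4)+(y*y))+((9+a)+(z+1))); overall: ((((5+4)+(y*y))+((9+a)+(z+1)))*1) -> (((5+4)+(y*y))+((9+a)+(z+1)))
Step 2: at LL: (5+4) -> 9; overall: (((5+4)+(y*y))+((9+a)+(z+1))) -> ((9+(y*y))+((9+a)+(z+1)))
Fixed point: ((9+(y*y))+((9+a)+(z+1)))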